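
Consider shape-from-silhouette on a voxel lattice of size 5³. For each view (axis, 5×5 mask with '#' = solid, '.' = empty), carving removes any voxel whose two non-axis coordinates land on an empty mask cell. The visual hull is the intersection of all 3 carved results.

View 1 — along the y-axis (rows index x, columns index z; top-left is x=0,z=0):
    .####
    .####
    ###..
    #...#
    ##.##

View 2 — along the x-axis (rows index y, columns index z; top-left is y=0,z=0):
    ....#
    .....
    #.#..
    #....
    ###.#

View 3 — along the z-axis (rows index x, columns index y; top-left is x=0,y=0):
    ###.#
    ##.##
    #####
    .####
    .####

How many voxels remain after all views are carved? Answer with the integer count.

remaining voxels: 24

before carving: 125 voxels (5×5×5)
carve view 1 (along y, XZ-mask fill 17/25): 85 voxels remain
carve view 2 (along x, YZ-mask fill 8/25): 27 voxels remain
carve view 3 (along z, XY-mask fill 21/25): 24 voxels remain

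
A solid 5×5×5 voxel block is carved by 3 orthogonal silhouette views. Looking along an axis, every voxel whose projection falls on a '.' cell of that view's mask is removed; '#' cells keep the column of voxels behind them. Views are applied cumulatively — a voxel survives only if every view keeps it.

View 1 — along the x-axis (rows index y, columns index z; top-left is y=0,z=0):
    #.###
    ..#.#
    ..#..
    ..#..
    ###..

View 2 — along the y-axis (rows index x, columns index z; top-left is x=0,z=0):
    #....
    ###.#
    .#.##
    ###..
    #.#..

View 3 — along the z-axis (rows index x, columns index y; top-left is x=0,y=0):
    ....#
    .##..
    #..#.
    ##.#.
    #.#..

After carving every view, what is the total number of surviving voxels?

start: 5×5×5 = 125 voxels
carve view 1 (along x, YZ-mask fill 11/25): 55 voxels remain
carve view 2 (along y, XZ-mask fill 13/25): 31 voxels remain
carve view 3 (along z, XY-mask fill 10/25): 13 voxels remain

voxel count = 13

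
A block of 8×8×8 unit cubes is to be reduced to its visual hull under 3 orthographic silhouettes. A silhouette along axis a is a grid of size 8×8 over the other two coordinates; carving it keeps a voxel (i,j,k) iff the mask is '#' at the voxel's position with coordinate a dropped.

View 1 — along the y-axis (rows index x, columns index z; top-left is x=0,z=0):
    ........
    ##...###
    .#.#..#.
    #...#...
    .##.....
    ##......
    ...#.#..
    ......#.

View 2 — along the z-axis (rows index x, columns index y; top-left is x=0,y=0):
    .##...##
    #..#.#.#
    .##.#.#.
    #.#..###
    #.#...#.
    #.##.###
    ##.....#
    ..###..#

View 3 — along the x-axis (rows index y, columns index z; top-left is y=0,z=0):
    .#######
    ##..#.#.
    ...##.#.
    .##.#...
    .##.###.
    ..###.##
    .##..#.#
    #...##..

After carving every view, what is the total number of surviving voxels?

remaining voxels: 34

initial block: 8^3 = 512
[1] y-view keeps 17 columns → grid now 136
[2] z-view keeps 33 columns → grid now 70
[3] x-view keeps 34 columns → grid now 34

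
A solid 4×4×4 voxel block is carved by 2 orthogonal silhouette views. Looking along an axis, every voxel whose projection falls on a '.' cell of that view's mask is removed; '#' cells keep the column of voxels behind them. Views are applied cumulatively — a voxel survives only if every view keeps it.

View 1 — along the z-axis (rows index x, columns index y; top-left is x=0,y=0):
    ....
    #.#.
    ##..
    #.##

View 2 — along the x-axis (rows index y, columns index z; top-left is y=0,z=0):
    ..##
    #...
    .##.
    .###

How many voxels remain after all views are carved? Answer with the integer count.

|visual hull| = 14

start: 4×4×4 = 64 voxels
  1. axis=2 (XY plane), |mask|=7  ⇒  voxels=28
  2. axis=0 (YZ plane), |mask|=8  ⇒  voxels=14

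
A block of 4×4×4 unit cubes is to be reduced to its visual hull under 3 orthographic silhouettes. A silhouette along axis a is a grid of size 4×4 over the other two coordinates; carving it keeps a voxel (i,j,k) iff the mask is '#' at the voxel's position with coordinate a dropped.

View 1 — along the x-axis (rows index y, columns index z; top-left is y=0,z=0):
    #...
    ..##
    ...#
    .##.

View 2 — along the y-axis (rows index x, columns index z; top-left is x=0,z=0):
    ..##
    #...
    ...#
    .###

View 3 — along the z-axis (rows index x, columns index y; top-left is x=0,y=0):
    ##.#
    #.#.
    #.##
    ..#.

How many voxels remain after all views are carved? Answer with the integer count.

start: 4×4×4 = 64 voxels
carve view 1 (along x, YZ-mask fill 6/16): 24 voxels remain
carve view 2 (along y, XZ-mask fill 7/16): 12 voxels remain
carve view 3 (along z, XY-mask fill 9/16): 6 voxels remain

voxel count = 6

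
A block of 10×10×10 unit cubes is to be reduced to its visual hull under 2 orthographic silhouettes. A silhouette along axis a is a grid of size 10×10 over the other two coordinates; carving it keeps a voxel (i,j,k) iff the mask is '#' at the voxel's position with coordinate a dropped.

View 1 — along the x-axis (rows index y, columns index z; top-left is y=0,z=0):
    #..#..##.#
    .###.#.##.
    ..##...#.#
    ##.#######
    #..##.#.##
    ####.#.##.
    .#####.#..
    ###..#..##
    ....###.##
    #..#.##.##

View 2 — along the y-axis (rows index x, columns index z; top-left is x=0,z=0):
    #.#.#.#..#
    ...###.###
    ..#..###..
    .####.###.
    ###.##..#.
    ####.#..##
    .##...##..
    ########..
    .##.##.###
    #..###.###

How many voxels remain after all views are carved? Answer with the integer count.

start: 10×10×10 = 1000 voxels
[1] x-view keeps 60 columns → grid now 600
[2] y-view keeps 61 columns → grid now 361

voxel count = 361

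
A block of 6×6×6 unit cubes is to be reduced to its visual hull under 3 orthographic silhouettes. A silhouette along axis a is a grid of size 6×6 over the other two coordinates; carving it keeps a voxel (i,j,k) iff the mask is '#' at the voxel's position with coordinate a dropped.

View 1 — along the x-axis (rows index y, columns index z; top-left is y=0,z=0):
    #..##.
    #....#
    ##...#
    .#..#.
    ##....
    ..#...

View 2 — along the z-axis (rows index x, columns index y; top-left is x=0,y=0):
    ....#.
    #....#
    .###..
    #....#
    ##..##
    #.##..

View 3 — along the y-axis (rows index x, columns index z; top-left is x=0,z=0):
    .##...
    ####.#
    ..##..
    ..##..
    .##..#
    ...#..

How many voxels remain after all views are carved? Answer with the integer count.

initial block: 6^3 = 216
carve view 1 (along x, YZ-mask fill 13/36): 78 voxels remain
carve view 2 (along z, XY-mask fill 15/36): 33 voxels remain
carve view 3 (along y, XZ-mask fill 15/36): 10 voxels remain

voxel count = 10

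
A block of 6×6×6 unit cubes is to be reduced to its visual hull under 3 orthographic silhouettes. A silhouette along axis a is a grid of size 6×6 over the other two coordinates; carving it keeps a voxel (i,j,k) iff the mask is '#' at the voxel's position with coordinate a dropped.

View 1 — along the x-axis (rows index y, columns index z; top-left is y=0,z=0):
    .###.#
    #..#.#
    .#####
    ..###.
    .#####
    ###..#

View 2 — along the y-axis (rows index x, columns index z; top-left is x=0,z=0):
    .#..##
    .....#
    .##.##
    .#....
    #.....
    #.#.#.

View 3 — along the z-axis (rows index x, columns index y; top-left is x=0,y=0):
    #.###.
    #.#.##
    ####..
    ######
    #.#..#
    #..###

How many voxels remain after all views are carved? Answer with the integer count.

remaining voxels: 35

full grid |V| = 216
after view 1 [x-axis, 24 of 36 cells solid] → remaining = 144
after view 2 [y-axis, 13 of 36 cells solid] → remaining = 50
after view 3 [z-axis, 25 of 36 cells solid] → remaining = 35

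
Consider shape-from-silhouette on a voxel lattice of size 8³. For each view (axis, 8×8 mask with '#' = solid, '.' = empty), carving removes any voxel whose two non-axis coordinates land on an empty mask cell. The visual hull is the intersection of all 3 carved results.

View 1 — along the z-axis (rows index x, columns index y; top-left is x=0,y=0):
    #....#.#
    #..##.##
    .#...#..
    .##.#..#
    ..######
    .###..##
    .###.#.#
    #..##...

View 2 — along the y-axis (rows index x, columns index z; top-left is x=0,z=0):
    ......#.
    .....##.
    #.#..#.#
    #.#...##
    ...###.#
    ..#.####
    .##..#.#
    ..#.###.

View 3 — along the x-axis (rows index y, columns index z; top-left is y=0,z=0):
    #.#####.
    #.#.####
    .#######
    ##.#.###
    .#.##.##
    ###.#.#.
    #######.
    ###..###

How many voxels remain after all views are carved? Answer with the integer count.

before carving: 512 voxels (8×8×8)
carve view 1 (along z, XY-mask fill 33/64): 264 voxels remain
carve view 2 (along y, XZ-mask fill 28/64): 118 voxels remain
carve view 3 (along x, YZ-mask fill 48/64): 92 voxels remain

|visual hull| = 92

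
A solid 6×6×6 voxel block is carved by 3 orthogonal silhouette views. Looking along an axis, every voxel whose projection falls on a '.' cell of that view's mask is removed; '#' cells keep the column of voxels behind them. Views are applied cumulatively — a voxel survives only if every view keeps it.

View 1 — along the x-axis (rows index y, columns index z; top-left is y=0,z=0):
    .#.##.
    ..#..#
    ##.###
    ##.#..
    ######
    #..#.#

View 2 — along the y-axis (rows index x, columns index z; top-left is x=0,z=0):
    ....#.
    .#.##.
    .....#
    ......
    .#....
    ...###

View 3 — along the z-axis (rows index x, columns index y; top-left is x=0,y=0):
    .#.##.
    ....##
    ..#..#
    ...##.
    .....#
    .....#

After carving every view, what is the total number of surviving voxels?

full grid |V| = 216
[1] x-view keeps 22 columns → grid now 132
[2] y-view keeps 9 columns → grid now 35
[3] z-view keeps 11 columns → grid now 9

9 voxels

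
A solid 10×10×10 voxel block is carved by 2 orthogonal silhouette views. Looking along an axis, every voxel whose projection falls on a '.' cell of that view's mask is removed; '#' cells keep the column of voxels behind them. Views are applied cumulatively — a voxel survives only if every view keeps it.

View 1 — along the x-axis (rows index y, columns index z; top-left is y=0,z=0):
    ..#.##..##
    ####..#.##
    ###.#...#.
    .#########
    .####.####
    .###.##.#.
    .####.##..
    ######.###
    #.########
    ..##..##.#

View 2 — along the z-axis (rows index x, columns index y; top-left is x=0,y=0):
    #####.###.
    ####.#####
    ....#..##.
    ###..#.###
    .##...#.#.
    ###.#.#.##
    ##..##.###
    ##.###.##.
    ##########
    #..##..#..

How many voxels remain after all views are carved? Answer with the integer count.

465 voxels

full grid |V| = 1000
  1. axis=0 (YZ plane), |mask|=69  ⇒  voxels=690
  2. axis=2 (XY plane), |mask|=66  ⇒  voxels=465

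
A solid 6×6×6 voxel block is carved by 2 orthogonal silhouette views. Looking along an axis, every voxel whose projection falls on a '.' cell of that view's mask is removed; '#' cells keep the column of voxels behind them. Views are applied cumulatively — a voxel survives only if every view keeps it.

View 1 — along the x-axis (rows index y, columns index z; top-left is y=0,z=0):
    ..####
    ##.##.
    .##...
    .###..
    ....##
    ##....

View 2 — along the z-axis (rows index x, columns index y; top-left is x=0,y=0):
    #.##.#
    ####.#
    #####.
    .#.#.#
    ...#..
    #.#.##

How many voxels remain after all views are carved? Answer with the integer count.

full grid |V| = 216
step 1: project along x, AND mask (17/36) → |grid| = 102
step 2: project along z, AND mask (22/36) → |grid| = 63

voxel count = 63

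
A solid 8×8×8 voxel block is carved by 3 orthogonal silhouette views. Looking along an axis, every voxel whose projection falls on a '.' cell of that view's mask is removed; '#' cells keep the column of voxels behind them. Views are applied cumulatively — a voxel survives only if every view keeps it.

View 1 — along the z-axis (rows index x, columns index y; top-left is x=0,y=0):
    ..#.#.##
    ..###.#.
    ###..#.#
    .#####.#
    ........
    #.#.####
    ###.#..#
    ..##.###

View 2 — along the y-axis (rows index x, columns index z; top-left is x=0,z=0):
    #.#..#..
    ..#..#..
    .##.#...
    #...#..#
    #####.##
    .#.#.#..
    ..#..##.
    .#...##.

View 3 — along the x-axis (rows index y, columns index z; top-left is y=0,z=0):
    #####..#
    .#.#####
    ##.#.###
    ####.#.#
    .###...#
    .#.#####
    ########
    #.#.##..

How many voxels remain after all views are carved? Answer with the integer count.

initial block: 8^3 = 512
after view 1 [z-axis, 35 of 64 cells solid] → remaining = 280
after view 2 [y-axis, 27 of 64 cells solid] → remaining = 101
after view 3 [x-axis, 46 of 64 cells solid] → remaining = 70

voxel count = 70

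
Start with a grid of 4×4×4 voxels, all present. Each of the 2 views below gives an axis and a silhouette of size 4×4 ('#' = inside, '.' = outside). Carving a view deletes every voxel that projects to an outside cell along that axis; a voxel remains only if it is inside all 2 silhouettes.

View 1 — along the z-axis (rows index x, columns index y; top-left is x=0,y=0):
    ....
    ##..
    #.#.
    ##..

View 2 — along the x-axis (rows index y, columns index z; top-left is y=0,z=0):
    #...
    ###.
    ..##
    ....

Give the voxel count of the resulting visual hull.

initial block: 4^3 = 64
V1 z: intersect with XY mask (6 set) -- 24 left
V2 x: intersect with YZ mask (6 set) -- 11 left

voxel count = 11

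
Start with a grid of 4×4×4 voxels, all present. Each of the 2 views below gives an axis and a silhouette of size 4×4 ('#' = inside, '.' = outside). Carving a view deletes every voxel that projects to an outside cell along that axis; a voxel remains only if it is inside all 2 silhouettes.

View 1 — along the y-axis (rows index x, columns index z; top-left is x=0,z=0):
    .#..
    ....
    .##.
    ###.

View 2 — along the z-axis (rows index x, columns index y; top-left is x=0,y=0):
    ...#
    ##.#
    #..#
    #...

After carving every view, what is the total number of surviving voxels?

initial block: 4^3 = 64
V1 y: intersect with XZ mask (6 set) -- 24 left
V2 z: intersect with XY mask (7 set) -- 8 left

voxel count = 8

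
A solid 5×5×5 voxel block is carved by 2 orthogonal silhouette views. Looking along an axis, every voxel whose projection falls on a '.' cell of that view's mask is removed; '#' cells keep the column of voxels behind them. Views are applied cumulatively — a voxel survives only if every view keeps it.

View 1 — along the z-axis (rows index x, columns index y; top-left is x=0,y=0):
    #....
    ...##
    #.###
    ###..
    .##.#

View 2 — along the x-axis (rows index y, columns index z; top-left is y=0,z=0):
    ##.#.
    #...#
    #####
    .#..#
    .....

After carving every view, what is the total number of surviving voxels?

start: 5×5×5 = 125 voxels
V1 z: intersect with XY mask (13 set) -- 65 left
V2 x: intersect with YZ mask (12 set) -- 32 left

32 voxels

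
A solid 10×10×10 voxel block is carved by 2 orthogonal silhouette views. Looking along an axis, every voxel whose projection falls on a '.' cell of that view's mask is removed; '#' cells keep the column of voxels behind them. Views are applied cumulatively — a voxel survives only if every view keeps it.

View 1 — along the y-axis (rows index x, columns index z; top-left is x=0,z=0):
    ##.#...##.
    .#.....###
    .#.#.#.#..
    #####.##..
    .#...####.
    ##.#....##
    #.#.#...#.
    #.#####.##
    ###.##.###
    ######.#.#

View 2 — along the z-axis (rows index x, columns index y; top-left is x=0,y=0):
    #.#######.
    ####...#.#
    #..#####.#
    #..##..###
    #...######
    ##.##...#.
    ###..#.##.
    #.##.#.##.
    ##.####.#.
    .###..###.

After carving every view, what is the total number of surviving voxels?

before carving: 1000 voxels (10×10×10)
carve view 1 (along y, XZ-mask fill 58/100): 580 voxels remain
carve view 2 (along z, XY-mask fill 64/100): 370 voxels remain

voxel count = 370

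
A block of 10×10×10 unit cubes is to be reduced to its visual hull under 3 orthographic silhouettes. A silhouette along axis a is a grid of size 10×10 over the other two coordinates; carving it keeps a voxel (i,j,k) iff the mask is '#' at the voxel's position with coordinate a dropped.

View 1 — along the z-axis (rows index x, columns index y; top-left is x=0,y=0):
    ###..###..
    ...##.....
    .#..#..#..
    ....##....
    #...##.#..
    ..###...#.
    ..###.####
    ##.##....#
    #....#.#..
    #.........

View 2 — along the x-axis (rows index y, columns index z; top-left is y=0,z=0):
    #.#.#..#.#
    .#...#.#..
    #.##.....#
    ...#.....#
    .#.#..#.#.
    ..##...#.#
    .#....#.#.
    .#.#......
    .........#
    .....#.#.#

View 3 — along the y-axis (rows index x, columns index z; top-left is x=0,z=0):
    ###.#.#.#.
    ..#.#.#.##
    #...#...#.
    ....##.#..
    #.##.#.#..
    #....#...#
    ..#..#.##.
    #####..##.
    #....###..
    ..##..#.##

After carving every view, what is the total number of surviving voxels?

voxel count = 49

before carving: 1000 voxels (10×10×10)
carve view 1 (along z, XY-mask fill 37/100): 370 voxels remain
carve view 2 (along x, YZ-mask fill 31/100): 122 voxels remain
carve view 3 (along y, XZ-mask fill 45/100): 49 voxels remain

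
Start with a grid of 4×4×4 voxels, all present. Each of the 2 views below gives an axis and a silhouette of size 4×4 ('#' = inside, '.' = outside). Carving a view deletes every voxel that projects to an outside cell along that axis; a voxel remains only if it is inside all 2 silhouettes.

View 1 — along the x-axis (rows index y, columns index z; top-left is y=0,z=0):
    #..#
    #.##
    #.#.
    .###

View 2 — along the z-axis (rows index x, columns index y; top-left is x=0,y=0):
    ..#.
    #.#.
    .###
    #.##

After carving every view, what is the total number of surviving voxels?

21 voxels

before carving: 64 voxels (4×4×4)
  1. axis=0 (YZ plane), |mask|=10  ⇒  voxels=40
  2. axis=2 (XY plane), |mask|=9  ⇒  voxels=21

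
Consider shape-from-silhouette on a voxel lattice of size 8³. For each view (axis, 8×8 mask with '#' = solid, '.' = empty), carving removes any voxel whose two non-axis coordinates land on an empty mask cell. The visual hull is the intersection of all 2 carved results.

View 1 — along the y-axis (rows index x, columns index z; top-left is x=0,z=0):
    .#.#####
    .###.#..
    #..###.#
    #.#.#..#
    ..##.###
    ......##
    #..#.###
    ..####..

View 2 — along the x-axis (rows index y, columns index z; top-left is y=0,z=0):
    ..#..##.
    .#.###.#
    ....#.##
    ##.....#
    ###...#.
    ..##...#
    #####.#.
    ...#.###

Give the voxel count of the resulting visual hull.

137 voxels

start: 8×8×8 = 512 voxels
[1] y-view keeps 35 columns → grid now 280
[2] x-view keeps 31 columns → grid now 137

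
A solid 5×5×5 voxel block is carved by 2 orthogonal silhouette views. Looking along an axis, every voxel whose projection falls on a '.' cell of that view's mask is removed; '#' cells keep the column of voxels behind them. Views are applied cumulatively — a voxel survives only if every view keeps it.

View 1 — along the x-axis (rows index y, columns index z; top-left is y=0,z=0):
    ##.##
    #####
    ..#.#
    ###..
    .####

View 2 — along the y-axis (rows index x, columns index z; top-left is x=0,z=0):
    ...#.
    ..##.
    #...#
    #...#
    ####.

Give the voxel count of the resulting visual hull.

before carving: 125 voxels (5×5×5)
after view 1 [x-axis, 18 of 25 cells solid] → remaining = 90
after view 2 [y-axis, 11 of 25 cells solid] → remaining = 38

voxel count = 38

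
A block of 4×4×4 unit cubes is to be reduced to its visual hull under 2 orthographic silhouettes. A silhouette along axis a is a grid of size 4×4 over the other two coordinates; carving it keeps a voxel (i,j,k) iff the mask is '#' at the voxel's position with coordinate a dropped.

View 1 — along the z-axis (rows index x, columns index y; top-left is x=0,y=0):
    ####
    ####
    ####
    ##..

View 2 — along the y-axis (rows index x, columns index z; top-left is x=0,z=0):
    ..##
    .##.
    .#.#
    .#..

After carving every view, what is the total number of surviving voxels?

full grid |V| = 64
after view 1 [z-axis, 14 of 16 cells solid] → remaining = 56
after view 2 [y-axis, 7 of 16 cells solid] → remaining = 26

voxel count = 26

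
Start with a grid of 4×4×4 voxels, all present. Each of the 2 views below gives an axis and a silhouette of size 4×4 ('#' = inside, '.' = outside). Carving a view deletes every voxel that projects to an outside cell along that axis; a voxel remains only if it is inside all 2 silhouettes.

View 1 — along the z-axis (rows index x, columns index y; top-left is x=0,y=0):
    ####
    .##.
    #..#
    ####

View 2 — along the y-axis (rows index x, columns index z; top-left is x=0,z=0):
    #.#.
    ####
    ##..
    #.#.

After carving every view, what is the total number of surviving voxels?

full grid |V| = 64
step 1: project along z, AND mask (12/16) → |grid| = 48
step 2: project along y, AND mask (10/16) → |grid| = 28

remaining voxels: 28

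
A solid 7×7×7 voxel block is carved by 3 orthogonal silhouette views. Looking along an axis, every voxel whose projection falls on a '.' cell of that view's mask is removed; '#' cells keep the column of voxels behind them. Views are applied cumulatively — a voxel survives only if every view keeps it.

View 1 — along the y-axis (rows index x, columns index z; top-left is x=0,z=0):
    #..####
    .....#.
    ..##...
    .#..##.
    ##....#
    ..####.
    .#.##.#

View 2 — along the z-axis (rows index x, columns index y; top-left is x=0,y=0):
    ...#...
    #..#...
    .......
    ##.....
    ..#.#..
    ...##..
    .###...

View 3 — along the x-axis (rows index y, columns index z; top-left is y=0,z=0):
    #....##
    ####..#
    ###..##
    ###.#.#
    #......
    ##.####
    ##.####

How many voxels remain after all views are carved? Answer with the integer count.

voxel count = 20

full grid |V| = 343
step 1: project along y, AND mask (22/49) → |grid| = 154
step 2: project along z, AND mask (12/49) → |grid| = 39
step 3: project along x, AND mask (31/49) → |grid| = 20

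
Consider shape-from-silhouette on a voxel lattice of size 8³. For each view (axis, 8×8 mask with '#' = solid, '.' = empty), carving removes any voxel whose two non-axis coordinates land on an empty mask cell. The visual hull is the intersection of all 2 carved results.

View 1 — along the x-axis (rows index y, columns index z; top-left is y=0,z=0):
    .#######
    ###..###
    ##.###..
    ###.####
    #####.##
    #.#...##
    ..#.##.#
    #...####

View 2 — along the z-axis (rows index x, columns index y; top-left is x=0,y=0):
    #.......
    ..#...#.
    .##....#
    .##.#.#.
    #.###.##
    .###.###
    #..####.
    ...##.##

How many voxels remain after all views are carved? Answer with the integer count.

|visual hull| = 172

initial block: 8^3 = 512
V1 x: intersect with YZ mask (45 set) -- 360 left
V2 z: intersect with XY mask (31 set) -- 172 left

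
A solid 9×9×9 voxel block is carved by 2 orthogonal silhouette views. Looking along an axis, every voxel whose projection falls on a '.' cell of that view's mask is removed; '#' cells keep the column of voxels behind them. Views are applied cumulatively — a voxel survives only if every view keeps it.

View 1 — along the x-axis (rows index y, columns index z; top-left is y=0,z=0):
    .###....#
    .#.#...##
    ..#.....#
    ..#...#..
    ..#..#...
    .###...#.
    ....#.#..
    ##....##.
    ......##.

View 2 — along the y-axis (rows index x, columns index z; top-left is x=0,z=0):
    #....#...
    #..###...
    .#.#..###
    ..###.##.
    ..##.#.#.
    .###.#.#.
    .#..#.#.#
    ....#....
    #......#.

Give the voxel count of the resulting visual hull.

remaining voxels: 91

initial block: 9^3 = 729
V1 x: intersect with YZ mask (26 set) -- 234 left
V2 y: intersect with XZ mask (32 set) -- 91 left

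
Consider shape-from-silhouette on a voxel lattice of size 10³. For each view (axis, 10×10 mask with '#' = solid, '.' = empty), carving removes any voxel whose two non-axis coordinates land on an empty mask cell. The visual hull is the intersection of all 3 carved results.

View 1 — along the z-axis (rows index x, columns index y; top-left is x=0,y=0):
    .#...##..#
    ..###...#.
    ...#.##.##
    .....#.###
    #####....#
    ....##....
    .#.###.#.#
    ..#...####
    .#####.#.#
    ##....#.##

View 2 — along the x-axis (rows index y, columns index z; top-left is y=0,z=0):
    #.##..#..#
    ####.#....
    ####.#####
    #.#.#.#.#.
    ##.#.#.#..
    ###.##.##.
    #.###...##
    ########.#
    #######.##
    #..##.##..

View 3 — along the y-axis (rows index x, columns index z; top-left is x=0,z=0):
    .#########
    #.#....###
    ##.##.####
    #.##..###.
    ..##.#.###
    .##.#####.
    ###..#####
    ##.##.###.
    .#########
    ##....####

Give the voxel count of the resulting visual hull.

initial block: 10^3 = 1000
after view 1 [z-axis, 48 of 100 cells solid] → remaining = 480
after view 2 [x-axis, 65 of 100 cells solid] → remaining = 308
after view 3 [y-axis, 71 of 100 cells solid] → remaining = 214

remaining voxels: 214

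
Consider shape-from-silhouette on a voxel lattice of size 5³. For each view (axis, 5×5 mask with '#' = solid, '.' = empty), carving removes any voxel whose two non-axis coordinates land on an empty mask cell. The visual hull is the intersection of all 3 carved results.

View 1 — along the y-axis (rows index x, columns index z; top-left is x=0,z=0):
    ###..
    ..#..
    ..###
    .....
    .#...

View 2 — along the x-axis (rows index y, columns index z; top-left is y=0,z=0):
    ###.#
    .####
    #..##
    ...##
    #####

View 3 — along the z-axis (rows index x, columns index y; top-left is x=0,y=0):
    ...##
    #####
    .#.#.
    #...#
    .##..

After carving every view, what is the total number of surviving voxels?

before carving: 125 voxels (5×5×5)
carve view 1 (along y, XZ-mask fill 8/25): 40 voxels remain
carve view 2 (along x, YZ-mask fill 18/25): 27 voxels remain
carve view 3 (along z, XY-mask fill 13/25): 12 voxels remain

12 voxels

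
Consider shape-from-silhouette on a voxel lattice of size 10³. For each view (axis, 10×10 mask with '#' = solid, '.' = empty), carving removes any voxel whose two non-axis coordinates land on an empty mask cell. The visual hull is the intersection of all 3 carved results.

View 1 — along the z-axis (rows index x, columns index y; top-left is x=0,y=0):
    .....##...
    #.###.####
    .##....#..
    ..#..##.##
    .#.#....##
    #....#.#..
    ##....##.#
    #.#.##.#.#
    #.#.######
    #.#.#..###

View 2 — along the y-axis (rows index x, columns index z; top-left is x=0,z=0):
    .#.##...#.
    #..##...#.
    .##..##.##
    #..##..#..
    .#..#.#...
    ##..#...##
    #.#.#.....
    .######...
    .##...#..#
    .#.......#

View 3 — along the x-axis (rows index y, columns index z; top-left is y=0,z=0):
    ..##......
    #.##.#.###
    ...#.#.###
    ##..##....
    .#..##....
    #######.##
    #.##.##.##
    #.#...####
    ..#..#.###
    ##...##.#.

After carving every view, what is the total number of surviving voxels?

100 voxels

before carving: 1000 voxels (10×10×10)
step 1: project along z, AND mask (50/100) → |grid| = 500
step 2: project along y, AND mask (41/100) → |grid| = 200
step 3: project along x, AND mask (53/100) → |grid| = 100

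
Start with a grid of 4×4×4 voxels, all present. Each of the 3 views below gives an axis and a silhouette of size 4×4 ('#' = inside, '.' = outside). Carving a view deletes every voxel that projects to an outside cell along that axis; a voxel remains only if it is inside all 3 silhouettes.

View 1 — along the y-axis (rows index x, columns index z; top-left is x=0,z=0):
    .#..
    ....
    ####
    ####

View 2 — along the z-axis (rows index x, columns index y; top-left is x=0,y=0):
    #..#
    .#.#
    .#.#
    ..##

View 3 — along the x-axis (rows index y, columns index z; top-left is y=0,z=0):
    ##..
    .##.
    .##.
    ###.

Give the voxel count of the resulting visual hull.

voxel count = 12

full grid |V| = 64
after view 1 [y-axis, 9 of 16 cells solid] → remaining = 36
after view 2 [z-axis, 8 of 16 cells solid] → remaining = 18
after view 3 [x-axis, 9 of 16 cells solid] → remaining = 12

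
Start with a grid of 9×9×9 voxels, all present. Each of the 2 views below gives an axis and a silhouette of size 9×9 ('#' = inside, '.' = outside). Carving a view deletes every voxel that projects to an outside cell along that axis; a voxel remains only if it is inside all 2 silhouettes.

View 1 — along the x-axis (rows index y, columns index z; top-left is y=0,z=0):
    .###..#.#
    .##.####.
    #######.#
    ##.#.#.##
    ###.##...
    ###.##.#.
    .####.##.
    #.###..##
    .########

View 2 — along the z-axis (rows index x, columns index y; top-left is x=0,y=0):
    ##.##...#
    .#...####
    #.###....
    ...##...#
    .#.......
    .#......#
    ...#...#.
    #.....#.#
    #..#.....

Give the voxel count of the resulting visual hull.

remaining voxels: 167

initial block: 9^3 = 729
step 1: project along x, AND mask (56/81) → |grid| = 504
step 2: project along z, AND mask (27/81) → |grid| = 167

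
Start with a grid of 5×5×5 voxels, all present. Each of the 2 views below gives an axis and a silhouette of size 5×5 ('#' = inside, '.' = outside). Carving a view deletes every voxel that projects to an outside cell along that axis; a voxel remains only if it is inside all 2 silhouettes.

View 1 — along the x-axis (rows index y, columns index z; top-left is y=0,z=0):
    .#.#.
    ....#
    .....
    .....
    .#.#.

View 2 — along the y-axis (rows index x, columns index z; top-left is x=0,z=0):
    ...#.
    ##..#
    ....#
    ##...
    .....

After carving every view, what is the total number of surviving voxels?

before carving: 125 voxels (5×5×5)
after view 1 [x-axis, 5 of 25 cells solid] → remaining = 25
after view 2 [y-axis, 7 of 25 cells solid] → remaining = 8

remaining voxels: 8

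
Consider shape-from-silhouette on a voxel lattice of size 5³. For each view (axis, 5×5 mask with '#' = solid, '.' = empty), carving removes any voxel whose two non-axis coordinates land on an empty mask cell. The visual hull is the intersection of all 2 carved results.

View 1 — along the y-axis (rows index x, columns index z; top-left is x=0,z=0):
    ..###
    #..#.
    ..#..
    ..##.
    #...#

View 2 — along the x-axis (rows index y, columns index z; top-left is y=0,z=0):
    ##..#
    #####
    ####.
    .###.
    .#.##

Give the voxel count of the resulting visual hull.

full grid |V| = 125
step 1: project along y, AND mask (10/25) → |grid| = 50
step 2: project along x, AND mask (18/25) → |grid| = 33

remaining voxels: 33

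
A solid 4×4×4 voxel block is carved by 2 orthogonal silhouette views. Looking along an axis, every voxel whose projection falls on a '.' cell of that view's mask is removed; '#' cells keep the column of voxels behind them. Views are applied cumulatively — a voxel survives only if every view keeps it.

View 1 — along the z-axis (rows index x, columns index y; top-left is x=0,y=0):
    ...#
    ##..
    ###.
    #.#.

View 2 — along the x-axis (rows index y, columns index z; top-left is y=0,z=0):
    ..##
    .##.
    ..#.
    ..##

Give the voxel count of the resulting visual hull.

14 voxels

initial block: 4^3 = 64
after view 1 [z-axis, 8 of 16 cells solid] → remaining = 32
after view 2 [x-axis, 7 of 16 cells solid] → remaining = 14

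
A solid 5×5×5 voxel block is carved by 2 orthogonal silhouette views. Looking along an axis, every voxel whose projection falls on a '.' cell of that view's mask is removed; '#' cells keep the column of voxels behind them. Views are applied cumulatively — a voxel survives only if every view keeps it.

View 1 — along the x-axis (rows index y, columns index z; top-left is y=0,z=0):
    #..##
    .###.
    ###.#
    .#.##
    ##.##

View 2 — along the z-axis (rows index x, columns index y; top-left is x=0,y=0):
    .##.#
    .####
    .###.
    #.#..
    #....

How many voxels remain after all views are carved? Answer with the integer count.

45 voxels

before carving: 125 voxels (5×5×5)
after view 1 [x-axis, 17 of 25 cells solid] → remaining = 85
after view 2 [z-axis, 13 of 25 cells solid] → remaining = 45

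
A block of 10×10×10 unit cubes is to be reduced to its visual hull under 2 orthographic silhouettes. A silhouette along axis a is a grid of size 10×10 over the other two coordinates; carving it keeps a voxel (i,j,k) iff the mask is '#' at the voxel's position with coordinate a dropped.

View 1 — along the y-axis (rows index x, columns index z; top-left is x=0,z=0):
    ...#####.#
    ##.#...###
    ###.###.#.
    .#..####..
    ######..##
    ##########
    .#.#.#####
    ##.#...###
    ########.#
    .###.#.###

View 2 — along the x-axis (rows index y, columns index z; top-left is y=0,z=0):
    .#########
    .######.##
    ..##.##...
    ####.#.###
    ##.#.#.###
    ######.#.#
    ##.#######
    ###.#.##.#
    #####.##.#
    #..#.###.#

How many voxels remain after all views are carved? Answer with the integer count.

|visual hull| = 534

full grid |V| = 1000
carve view 1 (along y, XZ-mask fill 71/100): 710 voxels remain
carve view 2 (along x, YZ-mask fill 74/100): 534 voxels remain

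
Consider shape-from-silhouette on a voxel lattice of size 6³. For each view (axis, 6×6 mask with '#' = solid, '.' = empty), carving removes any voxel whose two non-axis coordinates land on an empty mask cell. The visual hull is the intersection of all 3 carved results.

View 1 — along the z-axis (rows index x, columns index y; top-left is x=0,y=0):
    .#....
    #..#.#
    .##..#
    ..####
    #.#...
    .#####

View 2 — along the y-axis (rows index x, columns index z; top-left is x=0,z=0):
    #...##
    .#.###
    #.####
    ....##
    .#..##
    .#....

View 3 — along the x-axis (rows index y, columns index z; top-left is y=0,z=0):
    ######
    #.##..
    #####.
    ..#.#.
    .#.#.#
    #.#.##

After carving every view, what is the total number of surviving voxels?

full grid |V| = 216
step 1: project along z, AND mask (18/36) → |grid| = 108
step 2: project along y, AND mask (18/36) → |grid| = 49
step 3: project along x, AND mask (23/36) → |grid| = 31

31 voxels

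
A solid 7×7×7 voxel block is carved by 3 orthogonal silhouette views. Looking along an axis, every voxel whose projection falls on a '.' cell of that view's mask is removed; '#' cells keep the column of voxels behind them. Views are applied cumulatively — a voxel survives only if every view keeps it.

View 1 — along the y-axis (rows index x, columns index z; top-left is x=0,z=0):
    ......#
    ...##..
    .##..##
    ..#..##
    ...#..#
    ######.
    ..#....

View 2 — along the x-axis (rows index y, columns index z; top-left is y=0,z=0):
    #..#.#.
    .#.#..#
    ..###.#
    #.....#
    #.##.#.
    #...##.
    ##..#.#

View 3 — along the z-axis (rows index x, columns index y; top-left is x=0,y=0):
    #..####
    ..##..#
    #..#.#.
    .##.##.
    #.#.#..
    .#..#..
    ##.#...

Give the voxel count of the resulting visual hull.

remaining voxels: 24

full grid |V| = 343
carve view 1 (along y, XZ-mask fill 19/49): 133 voxels remain
carve view 2 (along x, YZ-mask fill 23/49): 60 voxels remain
carve view 3 (along z, XY-mask fill 23/49): 24 voxels remain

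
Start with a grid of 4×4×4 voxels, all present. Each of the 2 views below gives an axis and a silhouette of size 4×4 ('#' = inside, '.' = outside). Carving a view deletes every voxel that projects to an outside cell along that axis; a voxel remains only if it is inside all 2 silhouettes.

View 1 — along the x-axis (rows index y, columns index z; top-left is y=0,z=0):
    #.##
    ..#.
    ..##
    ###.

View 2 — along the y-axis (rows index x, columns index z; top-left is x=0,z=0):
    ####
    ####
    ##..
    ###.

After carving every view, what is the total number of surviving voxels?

start: 4×4×4 = 64 voxels
carve view 1 (along x, YZ-mask fill 9/16): 36 voxels remain
carve view 2 (along y, XZ-mask fill 13/16): 28 voxels remain

voxel count = 28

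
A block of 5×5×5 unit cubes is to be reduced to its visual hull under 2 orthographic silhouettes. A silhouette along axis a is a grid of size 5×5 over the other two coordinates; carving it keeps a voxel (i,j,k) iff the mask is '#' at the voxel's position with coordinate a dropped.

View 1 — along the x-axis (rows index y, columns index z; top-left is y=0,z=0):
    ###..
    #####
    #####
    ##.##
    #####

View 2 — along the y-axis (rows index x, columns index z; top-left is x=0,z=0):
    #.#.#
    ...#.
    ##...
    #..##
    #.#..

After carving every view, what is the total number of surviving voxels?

voxel count = 49

before carving: 125 voxels (5×5×5)
step 1: project along x, AND mask (22/25) → |grid| = 110
step 2: project along y, AND mask (11/25) → |grid| = 49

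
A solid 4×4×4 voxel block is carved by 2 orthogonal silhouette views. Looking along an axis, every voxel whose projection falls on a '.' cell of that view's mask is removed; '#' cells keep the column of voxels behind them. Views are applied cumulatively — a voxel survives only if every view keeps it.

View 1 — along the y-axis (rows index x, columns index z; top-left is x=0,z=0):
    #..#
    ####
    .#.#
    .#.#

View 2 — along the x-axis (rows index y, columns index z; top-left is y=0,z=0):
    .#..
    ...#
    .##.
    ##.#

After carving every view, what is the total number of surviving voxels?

|visual hull| = 20

start: 4×4×4 = 64 voxels
carve view 1 (along y, XZ-mask fill 10/16): 40 voxels remain
carve view 2 (along x, YZ-mask fill 7/16): 20 voxels remain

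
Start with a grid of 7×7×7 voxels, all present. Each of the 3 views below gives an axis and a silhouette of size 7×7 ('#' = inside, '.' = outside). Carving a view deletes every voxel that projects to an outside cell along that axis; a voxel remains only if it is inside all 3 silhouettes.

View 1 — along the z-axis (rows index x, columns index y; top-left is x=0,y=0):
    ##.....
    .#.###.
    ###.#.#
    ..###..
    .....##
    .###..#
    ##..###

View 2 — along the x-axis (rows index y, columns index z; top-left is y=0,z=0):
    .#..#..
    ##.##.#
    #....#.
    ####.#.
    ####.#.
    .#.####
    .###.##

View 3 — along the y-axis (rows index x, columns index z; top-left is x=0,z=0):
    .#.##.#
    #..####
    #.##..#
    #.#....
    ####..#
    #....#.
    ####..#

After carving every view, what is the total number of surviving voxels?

initial block: 7^3 = 343
  1. axis=2 (XY plane), |mask|=25  ⇒  voxels=175
  2. axis=0 (YZ plane), |mask|=29  ⇒  voxels=107
  3. axis=1 (XZ plane), |mask|=27  ⇒  voxels=64

remaining voxels: 64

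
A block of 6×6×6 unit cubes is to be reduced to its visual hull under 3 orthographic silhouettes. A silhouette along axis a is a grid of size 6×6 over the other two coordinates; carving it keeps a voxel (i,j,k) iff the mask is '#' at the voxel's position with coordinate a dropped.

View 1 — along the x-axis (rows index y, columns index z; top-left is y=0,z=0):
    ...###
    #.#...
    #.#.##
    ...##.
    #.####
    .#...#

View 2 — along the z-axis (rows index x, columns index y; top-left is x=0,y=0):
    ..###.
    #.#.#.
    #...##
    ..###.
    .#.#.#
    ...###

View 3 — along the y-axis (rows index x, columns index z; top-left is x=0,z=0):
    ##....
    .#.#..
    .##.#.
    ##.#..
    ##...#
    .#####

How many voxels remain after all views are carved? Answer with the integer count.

remaining voxels: 23

before carving: 216 voxels (6×6×6)
  1. axis=0 (YZ plane), |mask|=18  ⇒  voxels=108
  2. axis=2 (XY plane), |mask|=18  ⇒  voxels=59
  3. axis=1 (XZ plane), |mask|=18  ⇒  voxels=23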